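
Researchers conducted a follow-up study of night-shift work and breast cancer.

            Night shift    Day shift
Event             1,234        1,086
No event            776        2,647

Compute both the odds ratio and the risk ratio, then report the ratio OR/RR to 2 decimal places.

1.84

Reading the table with exposure as columns: a = 1234 (Night shift, case), b = 776 (Night shift, non-case), c = 1086 (Day shift, case), d = 2647.
OR = (1234·2647)/(776·1086) = 3266398/842736 = 3.87594
Risk in exposed = 1234/2010 = 0.61393; risk in unexposed = 1086/3733 = 0.29092; RR = 2.11031
OR/RR = 3.87594 / 2.11031 = 1.83667
The outcome is not rare, so the OR lies further from 1 than the RR.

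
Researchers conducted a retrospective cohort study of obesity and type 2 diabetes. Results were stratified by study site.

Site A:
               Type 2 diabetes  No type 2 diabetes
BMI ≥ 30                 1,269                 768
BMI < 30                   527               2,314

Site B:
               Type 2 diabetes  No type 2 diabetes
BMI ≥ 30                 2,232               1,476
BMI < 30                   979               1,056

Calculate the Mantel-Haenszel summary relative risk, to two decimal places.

RR_MH = Σ(aᵢ·n₀ᵢ/nᵢ) / Σ(cᵢ·n₁ᵢ/nᵢ), with n₁ᵢ = aᵢ+bᵢ (exposed), n₀ᵢ = cᵢ+dᵢ (unexposed), nᵢ = n₁ᵢ+n₀ᵢ.
Stratum 1 (Site A): n₁ = 2037, n₀ = 2841, n = 4878; a·n₀/n = 1269·2841/4878 = 739.0793; c·n₁/n = 527·2037/4878 = 220.0695
Stratum 2 (Site B): n₁ = 3708, n₀ = 2035, n = 5743; a·n₀/n = 2232·2035/5743 = 790.8967; c·n₁/n = 979·3708/5743 = 632.0968
RR_MH = (739.0793 + 790.8967) / (220.0695 + 632.0968) = 1529.9761 / 852.1663 = 1.79540

1.80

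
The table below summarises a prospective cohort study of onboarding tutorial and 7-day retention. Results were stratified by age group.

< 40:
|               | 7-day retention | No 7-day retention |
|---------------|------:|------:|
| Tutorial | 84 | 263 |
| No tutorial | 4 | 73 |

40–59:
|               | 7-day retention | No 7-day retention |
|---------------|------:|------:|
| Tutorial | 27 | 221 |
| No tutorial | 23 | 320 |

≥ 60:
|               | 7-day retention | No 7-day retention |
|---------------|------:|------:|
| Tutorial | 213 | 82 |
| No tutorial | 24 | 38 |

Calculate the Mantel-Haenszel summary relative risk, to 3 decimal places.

RR_MH = Σ(aᵢ·n₀ᵢ/nᵢ) / Σ(cᵢ·n₁ᵢ/nᵢ), with n₁ᵢ = aᵢ+bᵢ (exposed), n₀ᵢ = cᵢ+dᵢ (unexposed), nᵢ = n₁ᵢ+n₀ᵢ.
Stratum 1 (< 40): n₁ = 347, n₀ = 77, n = 424; a·n₀/n = 84·77/424 = 15.2547; c·n₁/n = 4·347/424 = 3.2736
Stratum 2 (40–59): n₁ = 248, n₀ = 343, n = 591; a·n₀/n = 27·343/591 = 15.6701; c·n₁/n = 23·248/591 = 9.6514
Stratum 3 (≥ 60): n₁ = 295, n₀ = 62, n = 357; a·n₀/n = 213·62/357 = 36.9916; c·n₁/n = 24·295/357 = 19.8319
RR_MH = (15.2547 + 15.6701 + 36.9916) / (3.2736 + 9.6514 + 19.8319) = 67.9164 / 32.7570 = 2.07334

2.073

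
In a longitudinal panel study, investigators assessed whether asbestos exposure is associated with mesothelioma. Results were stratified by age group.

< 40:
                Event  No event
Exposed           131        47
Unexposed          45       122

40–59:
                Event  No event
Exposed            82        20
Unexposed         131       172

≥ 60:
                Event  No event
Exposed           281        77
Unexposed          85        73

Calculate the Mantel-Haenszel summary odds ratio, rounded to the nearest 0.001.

4.782

OR_MH = Σ(aᵢdᵢ/nᵢ) / Σ(bᵢcᵢ/nᵢ), where nᵢ is the stratum total.
Stratum 1 (< 40): n = 345; a·d/n = 131·122/345 = 46.3246; b·c/n = 47·45/345 = 6.1304
Stratum 2 (40–59): n = 405; a·d/n = 82·172/405 = 34.8247; b·c/n = 20·131/405 = 6.4691
Stratum 3 (≥ 60): n = 516; a·d/n = 281·73/516 = 39.7539; b·c/n = 77·85/516 = 12.6841
OR_MH = (46.3246 + 34.8247 + 39.7539) / (6.1304 + 6.4691 + 12.6841) = 120.9032 / 25.2837 = 4.78187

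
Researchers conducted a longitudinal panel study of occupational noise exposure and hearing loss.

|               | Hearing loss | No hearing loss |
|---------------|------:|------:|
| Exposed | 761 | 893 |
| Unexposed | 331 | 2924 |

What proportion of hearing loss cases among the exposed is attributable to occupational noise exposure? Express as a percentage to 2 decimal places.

Cells: a = 761, b = 893, c = 331, d = 2924.
Risk in exposed = 761/1654 = 0.46010; risk in unexposed = 331/3255 = 0.10169.
RR = 0.46010/0.10169 = 4.52452
AR% = (RR − 1)/RR × 100 = (4.52452 − 1)/4.52452 × 100 = 77.8982%

77.90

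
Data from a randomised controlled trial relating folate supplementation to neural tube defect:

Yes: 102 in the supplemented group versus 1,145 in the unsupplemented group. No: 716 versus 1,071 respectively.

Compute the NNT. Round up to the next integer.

3

Risk in treated group = 102/818 = 0.12469; risk in control = 1145/2216 = 0.51670.
Absolute risk reduction = 0.51670 − 0.12469 = 0.39200
NNT = 1 / ARR = 1 / 0.39200 = 2.551 → round up → 3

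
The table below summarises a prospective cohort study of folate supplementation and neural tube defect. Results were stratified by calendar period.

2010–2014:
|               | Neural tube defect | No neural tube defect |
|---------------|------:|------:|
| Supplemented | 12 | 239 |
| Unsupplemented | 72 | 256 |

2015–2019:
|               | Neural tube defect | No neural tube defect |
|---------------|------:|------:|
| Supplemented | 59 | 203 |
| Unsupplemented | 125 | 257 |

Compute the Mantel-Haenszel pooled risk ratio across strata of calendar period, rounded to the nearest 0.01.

RR_MH = Σ(aᵢ·n₀ᵢ/nᵢ) / Σ(cᵢ·n₁ᵢ/nᵢ), with n₁ᵢ = aᵢ+bᵢ (exposed), n₀ᵢ = cᵢ+dᵢ (unexposed), nᵢ = n₁ᵢ+n₀ᵢ.
Stratum 1 (2010–2014): n₁ = 251, n₀ = 328, n = 579; a·n₀/n = 12·328/579 = 6.7979; c·n₁/n = 72·251/579 = 31.2124
Stratum 2 (2015–2019): n₁ = 262, n₀ = 382, n = 644; a·n₀/n = 59·382/644 = 34.9969; c·n₁/n = 125·262/644 = 50.8540
RR_MH = (6.7979 + 34.9969) / (31.2124 + 50.8540) = 41.7948 / 82.0665 = 0.50928

0.51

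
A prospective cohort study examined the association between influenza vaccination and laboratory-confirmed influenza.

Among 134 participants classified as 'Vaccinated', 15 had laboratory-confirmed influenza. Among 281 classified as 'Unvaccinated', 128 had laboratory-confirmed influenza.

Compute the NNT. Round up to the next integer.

Risk in treated group = 15/134 = 0.11194; risk in control = 128/281 = 0.45552.
Absolute risk reduction = 0.45552 − 0.11194 = 0.34358
NNT = 1 / ARR = 1 / 0.34358 = 2.911 → round up → 3

3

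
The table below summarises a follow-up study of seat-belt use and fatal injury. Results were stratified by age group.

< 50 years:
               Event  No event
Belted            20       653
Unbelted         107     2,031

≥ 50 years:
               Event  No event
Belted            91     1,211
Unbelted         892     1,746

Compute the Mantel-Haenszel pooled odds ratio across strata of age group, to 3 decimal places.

0.183

OR_MH = Σ(aᵢdᵢ/nᵢ) / Σ(bᵢcᵢ/nᵢ), where nᵢ is the stratum total.
Stratum 1 (< 50 years): n = 2811; a·d/n = 20·2031/2811 = 14.4504; b·c/n = 653·107/2811 = 24.8563
Stratum 2 (≥ 50 years): n = 3940; a·d/n = 91·1746/3940 = 40.3264; b·c/n = 1211·892/3940 = 274.1655
OR_MH = (14.4504 + 40.3264) / (24.8563 + 274.1655) = 54.7768 / 299.0218 = 0.18319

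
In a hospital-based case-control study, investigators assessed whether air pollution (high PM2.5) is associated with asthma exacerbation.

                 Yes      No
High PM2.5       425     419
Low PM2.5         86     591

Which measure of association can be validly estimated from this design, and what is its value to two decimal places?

Cells: a = 425, b = 419, c = 86, d = 591.
This is a hospital-based case-control study: participants were sampled on outcome status, so risks in the source population cannot be estimated directly — relative risk is not valid here. The odds ratio is the appropriate measure.
OR = (a·d)/(b·c) = (425 × 591) / (419 × 86) = 251175 / 36034 = 6.97050

6.97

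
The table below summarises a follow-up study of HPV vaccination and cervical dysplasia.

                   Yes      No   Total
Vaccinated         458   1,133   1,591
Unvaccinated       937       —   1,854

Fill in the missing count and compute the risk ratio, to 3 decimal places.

0.570

The missing cell is in the unexposed row: 1854 − 937 = 917.
So a = 458, b = 1133, c = 937, d = 917.
RR = [a/(a+b)] / [c/(c+d)] = (458/1591) / (937/1854) = 0.28787/0.50539 = 0.56959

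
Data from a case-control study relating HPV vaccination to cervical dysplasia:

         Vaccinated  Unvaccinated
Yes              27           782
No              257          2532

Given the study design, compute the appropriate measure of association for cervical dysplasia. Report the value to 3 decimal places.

Reading the table with exposure as columns: a = 27 (Vaccinated, case), b = 257 (Vaccinated, non-case), c = 782 (Unvaccinated, case), d = 2532.
This is a case-control study: participants were sampled on outcome status, so risks in the source population cannot be estimated directly — relative risk is not valid here. The odds ratio is the appropriate measure.
OR = (a·d)/(b·c) = (27 × 2532) / (257 × 782) = 68364 / 200974 = 0.34016

0.340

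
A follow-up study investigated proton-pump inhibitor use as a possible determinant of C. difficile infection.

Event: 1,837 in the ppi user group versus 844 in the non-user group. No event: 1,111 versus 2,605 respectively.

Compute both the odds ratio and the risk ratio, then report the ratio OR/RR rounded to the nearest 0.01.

From the description: a = 1837, b = 1111, c = 844, d = 2605.
OR = (1837·2605)/(1111·844) = 4785385/937684 = 5.10341
Risk in exposed = 1837/2948 = 0.62313; risk in unexposed = 844/3449 = 0.24471; RR = 2.54643
OR/RR = 5.10341 / 2.54643 = 2.00414
The outcome is not rare, so the OR lies further from 1 than the RR.

2.00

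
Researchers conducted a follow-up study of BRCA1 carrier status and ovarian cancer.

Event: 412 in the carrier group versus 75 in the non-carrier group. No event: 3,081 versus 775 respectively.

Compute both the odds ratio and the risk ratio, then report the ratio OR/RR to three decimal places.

From the description: a = 412, b = 3081, c = 75, d = 775.
OR = (412·775)/(3081·75) = 319300/231075 = 1.38180
Risk in exposed = 412/3493 = 0.11795; risk in unexposed = 75/850 = 0.08824; RR = 1.33677
OR/RR = 1.38180 / 1.33677 = 1.03369
The outcome is not rare, so the OR lies further from 1 than the RR.

1.034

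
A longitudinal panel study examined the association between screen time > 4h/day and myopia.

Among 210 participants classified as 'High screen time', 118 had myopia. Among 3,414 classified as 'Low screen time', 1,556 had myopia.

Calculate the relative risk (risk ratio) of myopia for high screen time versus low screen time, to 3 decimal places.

From the description: a = 118, b = 92, c = 1556, d = 1858.
Risk in exposed = 118/210 = 0.56190; risk in unexposed = 1556/3414 = 0.45577.
RR = 0.56190 / 0.45577 = 1.23287
The risk among the exposed is 1.23 times that among the unexposed.

1.233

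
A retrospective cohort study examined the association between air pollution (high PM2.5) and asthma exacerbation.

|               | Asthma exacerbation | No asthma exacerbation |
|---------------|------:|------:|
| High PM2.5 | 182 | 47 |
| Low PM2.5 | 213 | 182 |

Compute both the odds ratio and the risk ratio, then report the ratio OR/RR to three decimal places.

Cells: a = 182, b = 47, c = 213, d = 182.
OR = (182·182)/(47·213) = 33124/10011 = 3.30876
Risk in exposed = 182/229 = 0.79476; risk in unexposed = 213/395 = 0.53924; RR = 1.47385
OR/RR = 3.30876 / 1.47385 = 2.24498
The outcome is not rare, so the OR lies further from 1 than the RR.

2.245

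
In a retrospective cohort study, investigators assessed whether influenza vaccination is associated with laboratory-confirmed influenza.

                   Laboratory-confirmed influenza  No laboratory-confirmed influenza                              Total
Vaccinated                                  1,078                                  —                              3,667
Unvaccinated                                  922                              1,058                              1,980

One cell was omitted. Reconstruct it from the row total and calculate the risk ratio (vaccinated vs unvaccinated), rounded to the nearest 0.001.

The missing cell is in the exposed row: 3667 − 1078 = 2589.
So a = 1078, b = 2589, c = 922, d = 1058.
RR = [a/(a+b)] / [c/(c+d)] = (1078/3667) / (922/1980) = 0.29397/0.46566 = 0.63131

0.631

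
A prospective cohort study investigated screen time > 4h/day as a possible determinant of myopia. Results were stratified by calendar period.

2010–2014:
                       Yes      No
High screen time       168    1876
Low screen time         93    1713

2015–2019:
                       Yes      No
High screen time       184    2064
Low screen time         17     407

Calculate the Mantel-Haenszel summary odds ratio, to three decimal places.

OR_MH = Σ(aᵢdᵢ/nᵢ) / Σ(bᵢcᵢ/nᵢ), where nᵢ is the stratum total.
Stratum 1 (2010–2014): n = 3850; a·d/n = 168·1713/3850 = 74.7491; b·c/n = 1876·93/3850 = 45.3164
Stratum 2 (2015–2019): n = 2672; a·d/n = 184·407/2672 = 28.0269; b·c/n = 2064·17/2672 = 13.1317
OR_MH = (74.7491 + 28.0269) / (45.3164 + 13.1317) = 102.7760 / 58.4481 = 1.75842

1.758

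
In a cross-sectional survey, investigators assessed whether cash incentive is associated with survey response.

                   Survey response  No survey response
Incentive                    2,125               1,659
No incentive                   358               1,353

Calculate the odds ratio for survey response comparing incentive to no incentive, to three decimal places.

4.841

Cells: a = 2125, b = 1659, c = 358, d = 1353.
OR = (a·d)/(b·c) = (2125 × 1353) / (1659 × 358) = 2875125 / 593922 = 4.84091
The odds of survey response are about 4.84 times as high in the incentive group.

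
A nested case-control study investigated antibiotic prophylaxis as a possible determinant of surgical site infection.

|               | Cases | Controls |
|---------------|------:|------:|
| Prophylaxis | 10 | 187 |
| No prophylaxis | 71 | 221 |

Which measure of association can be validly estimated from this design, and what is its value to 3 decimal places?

Cells: a = 10, b = 187, c = 71, d = 221.
This is a nested case-control study: participants were sampled on outcome status, so risks in the source population cannot be estimated directly — relative risk is not valid here. The odds ratio is the appropriate measure.
OR = (a·d)/(b·c) = (10 × 221) / (187 × 71) = 2210 / 13277 = 0.16645

0.166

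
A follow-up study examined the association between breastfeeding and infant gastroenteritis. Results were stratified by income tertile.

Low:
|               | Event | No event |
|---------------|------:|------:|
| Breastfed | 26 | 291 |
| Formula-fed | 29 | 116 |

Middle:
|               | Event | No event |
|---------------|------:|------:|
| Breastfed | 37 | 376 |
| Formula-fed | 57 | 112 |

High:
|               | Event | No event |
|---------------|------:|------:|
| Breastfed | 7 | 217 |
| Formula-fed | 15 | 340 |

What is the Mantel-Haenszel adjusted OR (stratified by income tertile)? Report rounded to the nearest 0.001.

OR_MH = Σ(aᵢdᵢ/nᵢ) / Σ(bᵢcᵢ/nᵢ), where nᵢ is the stratum total.
Stratum 1 (Low): n = 462; a·d/n = 26·116/462 = 6.5281; b·c/n = 291·29/462 = 18.2662
Stratum 2 (Middle): n = 582; a·d/n = 37·112/582 = 7.1203; b·c/n = 376·57/582 = 36.8247
Stratum 3 (High): n = 579; a·d/n = 7·340/579 = 4.1105; b·c/n = 217·15/579 = 5.6218
OR_MH = (6.5281 + 7.1203 + 4.1105) / (18.2662 + 36.8247 + 5.6218) = 17.7589 / 60.7127 = 0.29251

0.293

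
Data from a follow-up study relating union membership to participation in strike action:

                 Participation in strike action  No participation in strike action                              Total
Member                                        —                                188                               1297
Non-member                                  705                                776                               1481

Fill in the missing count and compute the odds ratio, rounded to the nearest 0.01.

6.49

The missing cell is in the exposed row: 1297 − 188 = 1109.
So a = 1109, b = 188, c = 705, d = 776.
OR = (a·d)/(b·c) = (1109 × 776) / (188 × 705) = 860584 / 132540 = 6.49301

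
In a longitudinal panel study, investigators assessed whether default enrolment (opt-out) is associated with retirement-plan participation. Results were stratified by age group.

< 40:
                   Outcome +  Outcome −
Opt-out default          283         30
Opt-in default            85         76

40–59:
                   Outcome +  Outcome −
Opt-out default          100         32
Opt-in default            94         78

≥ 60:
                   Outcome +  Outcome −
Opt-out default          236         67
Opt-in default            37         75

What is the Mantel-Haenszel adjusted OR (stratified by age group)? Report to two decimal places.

5.35

OR_MH = Σ(aᵢdᵢ/nᵢ) / Σ(bᵢcᵢ/nᵢ), where nᵢ is the stratum total.
Stratum 1 (< 40): n = 474; a·d/n = 283·76/474 = 45.3755; b·c/n = 30·85/474 = 5.3797
Stratum 2 (40–59): n = 304; a·d/n = 100·78/304 = 25.6579; b·c/n = 32·94/304 = 9.8947
Stratum 3 (≥ 60): n = 415; a·d/n = 236·75/415 = 42.6506; b·c/n = 67·37/415 = 5.9735
OR_MH = (45.3755 + 25.6579 + 42.6506) / (5.3797 + 9.8947 + 5.9735) = 113.6840 / 21.2480 = 5.35035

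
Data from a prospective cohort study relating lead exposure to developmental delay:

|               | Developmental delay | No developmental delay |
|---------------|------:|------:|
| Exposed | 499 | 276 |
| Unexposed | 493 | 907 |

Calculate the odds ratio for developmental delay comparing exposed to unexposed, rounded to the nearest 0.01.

Cells: a = 499, b = 276, c = 493, d = 907.
OR = (a·d)/(b·c) = (499 × 907) / (276 × 493) = 452593 / 136068 = 3.32623
The odds of developmental delay are about 3.33 times as high in the exposed group.

3.33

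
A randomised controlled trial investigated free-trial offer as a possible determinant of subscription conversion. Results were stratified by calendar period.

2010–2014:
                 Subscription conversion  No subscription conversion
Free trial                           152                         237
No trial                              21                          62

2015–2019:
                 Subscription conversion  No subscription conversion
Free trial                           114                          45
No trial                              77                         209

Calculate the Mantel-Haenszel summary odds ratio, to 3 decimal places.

OR_MH = Σ(aᵢdᵢ/nᵢ) / Σ(bᵢcᵢ/nᵢ), where nᵢ is the stratum total.
Stratum 1 (2010–2014): n = 472; a·d/n = 152·62/472 = 19.9661; b·c/n = 237·21/472 = 10.5445
Stratum 2 (2015–2019): n = 445; a·d/n = 114·209/445 = 53.5416; b·c/n = 45·77/445 = 7.7865
OR_MH = (19.9661 + 53.5416) / (10.5445 + 7.7865) = 73.5077 / 18.3310 = 4.01002

4.010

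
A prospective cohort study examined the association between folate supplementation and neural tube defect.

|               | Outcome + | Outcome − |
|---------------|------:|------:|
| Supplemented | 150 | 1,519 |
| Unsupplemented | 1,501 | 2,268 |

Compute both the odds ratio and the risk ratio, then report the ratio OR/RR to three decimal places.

Cells: a = 150, b = 1519, c = 1501, d = 2268.
OR = (150·2268)/(1519·1501) = 340200/2280019 = 0.14921
Risk in exposed = 150/1669 = 0.08987; risk in unexposed = 1501/3769 = 0.39825; RR = 0.22567
OR/RR = 0.14921 / 0.22567 = 0.66117
The outcome is not rare, so the OR lies further from 1 than the RR.

0.661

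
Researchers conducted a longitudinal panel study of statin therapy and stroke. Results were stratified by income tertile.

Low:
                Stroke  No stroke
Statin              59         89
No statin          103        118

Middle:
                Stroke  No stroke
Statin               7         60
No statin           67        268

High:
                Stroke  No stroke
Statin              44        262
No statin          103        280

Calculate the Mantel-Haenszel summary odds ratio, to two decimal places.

OR_MH = Σ(aᵢdᵢ/nᵢ) / Σ(bᵢcᵢ/nᵢ), where nᵢ is the stratum total.
Stratum 1 (Low): n = 369; a·d/n = 59·118/369 = 18.8672; b·c/n = 89·103/369 = 24.8428
Stratum 2 (Middle): n = 402; a·d/n = 7·268/402 = 4.6667; b·c/n = 60·67/402 = 10.0000
Stratum 3 (High): n = 689; a·d/n = 44·280/689 = 17.8810; b·c/n = 262·103/689 = 39.1669
OR_MH = (18.8672 + 4.6667 + 17.8810) / (24.8428 + 10.0000 + 39.1669) = 41.4149 / 74.0097 = 0.55959

0.56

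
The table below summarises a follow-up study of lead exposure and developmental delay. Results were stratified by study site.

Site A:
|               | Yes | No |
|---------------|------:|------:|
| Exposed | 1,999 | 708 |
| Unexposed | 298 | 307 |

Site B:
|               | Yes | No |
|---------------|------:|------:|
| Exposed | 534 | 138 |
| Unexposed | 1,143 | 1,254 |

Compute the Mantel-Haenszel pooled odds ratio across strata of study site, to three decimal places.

OR_MH = Σ(aᵢdᵢ/nᵢ) / Σ(bᵢcᵢ/nᵢ), where nᵢ is the stratum total.
Stratum 1 (Site A): n = 3312; a·d/n = 1999·307/3312 = 185.2938; b·c/n = 708·298/3312 = 63.7029
Stratum 2 (Site B): n = 3069; a·d/n = 534·1254/3069 = 218.1935; b·c/n = 138·1143/3069 = 51.3959
OR_MH = (185.2938 + 218.1935) / (63.7029 + 51.3959) = 403.4873 / 115.0988 = 3.50557

3.506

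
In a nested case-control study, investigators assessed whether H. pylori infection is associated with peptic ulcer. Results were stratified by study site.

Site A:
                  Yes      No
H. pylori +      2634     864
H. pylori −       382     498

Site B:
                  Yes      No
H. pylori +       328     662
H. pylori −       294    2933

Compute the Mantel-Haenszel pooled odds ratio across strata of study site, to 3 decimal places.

OR_MH = Σ(aᵢdᵢ/nᵢ) / Σ(bᵢcᵢ/nᵢ), where nᵢ is the stratum total.
Stratum 1 (Site A): n = 4378; a·d/n = 2634·498/4378 = 299.6190; b·c/n = 864·382/4378 = 75.3878
Stratum 2 (Site B): n = 4217; a·d/n = 328·2933/4217 = 228.1300; b·c/n = 662·294/4217 = 46.1532
OR_MH = (299.6190 + 228.1300) / (75.3878 + 46.1532) = 527.7490 / 121.5410 = 4.34215

4.342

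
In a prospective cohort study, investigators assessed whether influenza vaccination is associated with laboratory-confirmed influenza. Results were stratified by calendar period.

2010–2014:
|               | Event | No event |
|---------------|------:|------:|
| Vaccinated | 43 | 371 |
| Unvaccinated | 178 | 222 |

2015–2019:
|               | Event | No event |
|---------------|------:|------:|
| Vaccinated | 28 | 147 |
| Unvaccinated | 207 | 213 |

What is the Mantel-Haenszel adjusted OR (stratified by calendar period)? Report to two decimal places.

OR_MH = Σ(aᵢdᵢ/nᵢ) / Σ(bᵢcᵢ/nᵢ), where nᵢ is the stratum total.
Stratum 1 (2010–2014): n = 814; a·d/n = 43·222/814 = 11.7273; b·c/n = 371·178/814 = 81.1278
Stratum 2 (2015–2019): n = 595; a·d/n = 28·213/595 = 10.0235; b·c/n = 147·207/595 = 51.1412
OR_MH = (11.7273 + 10.0235) / (81.1278 + 51.1412) = 21.7508 / 132.2689 = 0.16444

0.16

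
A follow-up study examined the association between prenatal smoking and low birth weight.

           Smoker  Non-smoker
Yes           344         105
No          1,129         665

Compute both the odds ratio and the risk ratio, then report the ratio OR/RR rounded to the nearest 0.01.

1.13

Reading the table with exposure as columns: a = 344 (Smoker, case), b = 1129 (Smoker, non-case), c = 105 (Non-smoker, case), d = 665.
OR = (344·665)/(1129·105) = 228760/118545 = 1.92973
Risk in exposed = 344/1473 = 0.23354; risk in unexposed = 105/770 = 0.13636; RR = 1.71260
OR/RR = 1.92973 / 1.71260 = 1.12678
The outcome is not rare, so the OR lies further from 1 than the RR.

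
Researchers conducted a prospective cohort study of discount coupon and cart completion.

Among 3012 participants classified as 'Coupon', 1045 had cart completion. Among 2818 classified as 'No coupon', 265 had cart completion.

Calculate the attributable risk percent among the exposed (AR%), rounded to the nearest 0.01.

72.90

From the description: a = 1045, b = 1967, c = 265, d = 2553.
Risk in exposed = 1045/3012 = 0.34695; risk in unexposed = 265/2818 = 0.09404.
RR = 0.34695/0.09404 = 3.68941
AR% = (RR − 1)/RR × 100 = (3.68941 − 1)/3.68941 × 100 = 72.8954%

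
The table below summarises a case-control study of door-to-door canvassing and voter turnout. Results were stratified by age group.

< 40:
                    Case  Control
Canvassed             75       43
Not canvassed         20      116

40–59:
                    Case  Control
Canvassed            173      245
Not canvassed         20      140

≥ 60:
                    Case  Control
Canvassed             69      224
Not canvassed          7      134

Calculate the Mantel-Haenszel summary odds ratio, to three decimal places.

6.297

OR_MH = Σ(aᵢdᵢ/nᵢ) / Σ(bᵢcᵢ/nᵢ), where nᵢ is the stratum total.
Stratum 1 (< 40): n = 254; a·d/n = 75·116/254 = 34.2520; b·c/n = 43·20/254 = 3.3858
Stratum 2 (40–59): n = 578; a·d/n = 173·140/578 = 41.9031; b·c/n = 245·20/578 = 8.4775
Stratum 3 (≥ 60): n = 434; a·d/n = 69·134/434 = 21.3041; b·c/n = 224·7/434 = 3.6129
OR_MH = (34.2520 + 41.9031 + 21.3041) / (3.3858 + 8.4775 + 3.6129) = 97.4592 / 15.4762 = 6.29735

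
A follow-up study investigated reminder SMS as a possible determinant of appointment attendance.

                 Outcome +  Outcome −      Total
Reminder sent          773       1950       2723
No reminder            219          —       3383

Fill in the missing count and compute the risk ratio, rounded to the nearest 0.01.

4.39

The missing cell is in the unexposed row: 3383 − 219 = 3164.
So a = 773, b = 1950, c = 219, d = 3164.
RR = [a/(a+b)] / [c/(c+d)] = (773/2723) / (219/3383) = 0.28388/0.06474 = 4.38520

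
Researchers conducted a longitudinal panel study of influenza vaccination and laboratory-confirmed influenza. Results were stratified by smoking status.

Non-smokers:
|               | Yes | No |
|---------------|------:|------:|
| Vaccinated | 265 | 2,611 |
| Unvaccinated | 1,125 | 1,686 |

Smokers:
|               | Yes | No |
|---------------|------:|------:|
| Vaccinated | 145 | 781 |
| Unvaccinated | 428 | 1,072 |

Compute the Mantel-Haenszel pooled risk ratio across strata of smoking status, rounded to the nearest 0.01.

RR_MH = Σ(aᵢ·n₀ᵢ/nᵢ) / Σ(cᵢ·n₁ᵢ/nᵢ), with n₁ᵢ = aᵢ+bᵢ (exposed), n₀ᵢ = cᵢ+dᵢ (unexposed), nᵢ = n₁ᵢ+n₀ᵢ.
Stratum 1 (Non-smokers): n₁ = 2876, n₀ = 2811, n = 5687; a·n₀/n = 265·2811/5687 = 130.9856; c·n₁/n = 1125·2876/5687 = 568.9291
Stratum 2 (Smokers): n₁ = 926, n₀ = 1500, n = 2426; a·n₀/n = 145·1500/2426 = 89.6538; c·n₁/n = 428·926/2426 = 163.3669
RR_MH = (130.9856 + 89.6538) / (568.9291 + 163.3669) = 220.6393 / 732.2960 = 0.30130

0.30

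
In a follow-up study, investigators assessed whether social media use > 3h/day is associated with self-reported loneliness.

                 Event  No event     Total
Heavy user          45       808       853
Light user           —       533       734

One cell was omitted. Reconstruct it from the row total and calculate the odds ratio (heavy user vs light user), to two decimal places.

The missing cell is in the unexposed row: 734 − 533 = 201.
So a = 45, b = 808, c = 201, d = 533.
OR = (a·d)/(b·c) = (45 × 533) / (808 × 201) = 23985 / 162408 = 0.14768

0.15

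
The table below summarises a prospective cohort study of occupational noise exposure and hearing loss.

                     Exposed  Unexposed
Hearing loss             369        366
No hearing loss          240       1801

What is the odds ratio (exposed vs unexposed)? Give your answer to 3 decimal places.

7.566

Reading the table with exposure as columns: a = 369 (Exposed, case), b = 240 (Exposed, non-case), c = 366 (Unexposed, case), d = 1801.
OR = (a·d)/(b·c) = (369 × 1801) / (240 × 366) = 664569 / 87840 = 7.56568
The odds of hearing loss are about 7.57 times as high in the exposed group.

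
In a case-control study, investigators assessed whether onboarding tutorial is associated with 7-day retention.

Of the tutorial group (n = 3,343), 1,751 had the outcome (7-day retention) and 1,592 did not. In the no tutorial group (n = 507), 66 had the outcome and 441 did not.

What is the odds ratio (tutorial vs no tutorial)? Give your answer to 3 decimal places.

7.349

From the description: a = 1751, b = 1592, c = 66, d = 441.
OR = (a·d)/(b·c) = (1751 × 441) / (1592 × 66) = 772191 / 105072 = 7.34916
The odds of 7-day retention are about 7.35 times as high in the tutorial group.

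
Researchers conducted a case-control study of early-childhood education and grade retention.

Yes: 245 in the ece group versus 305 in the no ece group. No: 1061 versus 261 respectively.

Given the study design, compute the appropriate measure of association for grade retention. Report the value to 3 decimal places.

From the description: a = 245, b = 1061, c = 305, d = 261.
This is a case-control study: participants were sampled on outcome status, so risks in the source population cannot be estimated directly — relative risk is not valid here. The odds ratio is the appropriate measure.
OR = (a·d)/(b·c) = (245 × 261) / (1061 × 305) = 63945 / 323605 = 0.19760

0.198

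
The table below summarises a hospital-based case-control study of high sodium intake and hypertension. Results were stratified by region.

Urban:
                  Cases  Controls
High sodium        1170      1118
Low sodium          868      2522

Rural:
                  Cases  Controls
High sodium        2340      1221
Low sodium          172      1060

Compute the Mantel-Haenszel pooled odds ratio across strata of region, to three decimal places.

OR_MH = Σ(aᵢdᵢ/nᵢ) / Σ(bᵢcᵢ/nᵢ), where nᵢ is the stratum total.
Stratum 1 (Urban): n = 5678; a·d/n = 1170·2522/5678 = 519.6795; b·c/n = 1118·868/5678 = 170.9095
Stratum 2 (Rural): n = 4793; a·d/n = 2340·1060/4793 = 517.5047; b·c/n = 1221·172/4793 = 43.8164
OR_MH = (519.6795 + 517.5047) / (170.9095 + 43.8164) = 1037.1842 / 214.7259 = 4.83027

4.830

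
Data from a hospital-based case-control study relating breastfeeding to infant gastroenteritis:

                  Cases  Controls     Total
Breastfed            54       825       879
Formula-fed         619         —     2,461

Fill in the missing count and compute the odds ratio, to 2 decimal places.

The missing cell is in the unexposed row: 2461 − 619 = 1842.
So a = 54, b = 825, c = 619, d = 1842.
OR = (a·d)/(b·c) = (54 × 1842) / (825 × 619) = 99468 / 510675 = 0.19478

0.19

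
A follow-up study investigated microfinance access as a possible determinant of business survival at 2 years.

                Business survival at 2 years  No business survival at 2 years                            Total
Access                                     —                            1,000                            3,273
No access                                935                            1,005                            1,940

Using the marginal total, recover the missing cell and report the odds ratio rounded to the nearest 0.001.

The missing cell is in the exposed row: 3273 − 1000 = 2273.
So a = 2273, b = 1000, c = 935, d = 1005.
OR = (a·d)/(b·c) = (2273 × 1005) / (1000 × 935) = 2284365 / 935000 = 2.44317

2.443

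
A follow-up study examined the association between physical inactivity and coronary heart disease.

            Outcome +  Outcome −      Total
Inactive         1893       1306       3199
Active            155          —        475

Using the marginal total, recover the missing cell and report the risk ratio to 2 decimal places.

The missing cell is in the unexposed row: 475 − 155 = 320.
So a = 1893, b = 1306, c = 155, d = 320.
RR = [a/(a+b)] / [c/(c+d)] = (1893/3199) / (155/475) = 0.59175/0.32632 = 1.81342

1.81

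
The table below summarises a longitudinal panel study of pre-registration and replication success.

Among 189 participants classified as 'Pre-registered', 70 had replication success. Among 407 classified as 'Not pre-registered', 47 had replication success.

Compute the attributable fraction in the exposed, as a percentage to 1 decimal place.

From the description: a = 70, b = 119, c = 47, d = 360.
Risk in exposed = 70/189 = 0.37037; risk in unexposed = 47/407 = 0.11548.
RR = 0.37037/0.11548 = 3.20725
AR% = (RR − 1)/RR × 100 = (3.20725 − 1)/3.20725 × 100 = 68.8206%

68.8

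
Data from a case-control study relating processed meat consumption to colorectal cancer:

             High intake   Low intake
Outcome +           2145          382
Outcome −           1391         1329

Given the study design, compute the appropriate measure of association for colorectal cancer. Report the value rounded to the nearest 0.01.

5.36

Reading the table with exposure as columns: a = 2145 (High intake, case), b = 1391 (High intake, non-case), c = 382 (Low intake, case), d = 1329.
This is a case-control study: participants were sampled on outcome status, so risks in the source population cannot be estimated directly — relative risk is not valid here. The odds ratio is the appropriate measure.
OR = (a·d)/(b·c) = (2145 × 1329) / (1391 × 382) = 2850705 / 531362 = 5.36490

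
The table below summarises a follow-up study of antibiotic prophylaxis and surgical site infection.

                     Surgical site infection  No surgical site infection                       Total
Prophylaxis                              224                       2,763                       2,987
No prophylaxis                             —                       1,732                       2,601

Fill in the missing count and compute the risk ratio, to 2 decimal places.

The missing cell is in the unexposed row: 2601 − 1732 = 869.
So a = 224, b = 2763, c = 869, d = 1732.
RR = [a/(a+b)] / [c/(c+d)] = (224/2987) / (869/2601) = 0.07499/0.33410 = 0.22446

0.22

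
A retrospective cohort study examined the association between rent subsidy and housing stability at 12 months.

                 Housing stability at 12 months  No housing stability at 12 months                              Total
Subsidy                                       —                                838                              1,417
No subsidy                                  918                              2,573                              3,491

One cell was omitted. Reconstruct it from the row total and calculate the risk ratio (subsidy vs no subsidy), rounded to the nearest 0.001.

The missing cell is in the exposed row: 1417 − 838 = 579.
So a = 579, b = 838, c = 918, d = 2573.
RR = [a/(a+b)] / [c/(c+d)] = (579/1417) / (918/3491) = 0.40861/0.26296 = 1.55387

1.554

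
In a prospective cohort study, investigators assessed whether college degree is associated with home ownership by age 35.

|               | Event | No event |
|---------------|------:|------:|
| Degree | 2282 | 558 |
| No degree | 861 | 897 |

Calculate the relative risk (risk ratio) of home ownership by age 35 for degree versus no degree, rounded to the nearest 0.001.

1.641

Cells: a = 2282, b = 558, c = 861, d = 897.
Risk in exposed = 2282/2840 = 0.80352; risk in unexposed = 861/1758 = 0.48976.
RR = 0.80352 / 0.48976 = 1.64064
The risk among the exposed is 1.64 times that among the unexposed.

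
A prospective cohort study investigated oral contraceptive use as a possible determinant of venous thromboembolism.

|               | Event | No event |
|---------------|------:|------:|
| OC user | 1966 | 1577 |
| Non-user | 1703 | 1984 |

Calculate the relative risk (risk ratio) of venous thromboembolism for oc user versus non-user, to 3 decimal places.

Cells: a = 1966, b = 1577, c = 1703, d = 1984.
Risk in exposed = 1966/3543 = 0.55490; risk in unexposed = 1703/3687 = 0.46189.
RR = 0.55490 / 0.46189 = 1.20135
The risk among the exposed is 1.20 times that among the unexposed.

1.201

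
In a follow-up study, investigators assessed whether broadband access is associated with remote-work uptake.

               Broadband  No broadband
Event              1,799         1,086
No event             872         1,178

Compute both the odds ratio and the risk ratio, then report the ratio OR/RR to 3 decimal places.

Reading the table with exposure as columns: a = 1799 (Broadband, case), b = 872 (Broadband, non-case), c = 1086 (No broadband, case), d = 1178.
OR = (1799·1178)/(872·1086) = 2119222/946992 = 2.23785
Risk in exposed = 1799/2671 = 0.67353; risk in unexposed = 1086/2264 = 0.47968; RR = 1.40412
OR/RR = 2.23785 / 1.40412 = 1.59377
The outcome is not rare, so the OR lies further from 1 than the RR.

1.594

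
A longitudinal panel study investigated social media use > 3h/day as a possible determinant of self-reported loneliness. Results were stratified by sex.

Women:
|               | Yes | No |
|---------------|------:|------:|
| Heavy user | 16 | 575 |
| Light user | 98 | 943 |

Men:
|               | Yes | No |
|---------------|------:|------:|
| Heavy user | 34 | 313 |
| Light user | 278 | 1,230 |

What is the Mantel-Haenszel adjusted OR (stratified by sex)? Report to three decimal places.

0.390

OR_MH = Σ(aᵢdᵢ/nᵢ) / Σ(bᵢcᵢ/nᵢ), where nᵢ is the stratum total.
Stratum 1 (Women): n = 1632; a·d/n = 16·943/1632 = 9.2451; b·c/n = 575·98/1632 = 34.5282
Stratum 2 (Men): n = 1855; a·d/n = 34·1230/1855 = 22.5445; b·c/n = 313·278/1855 = 46.9078
OR_MH = (9.2451 + 22.5445) / (34.5282 + 46.9078) = 31.7896 / 81.4360 = 0.39036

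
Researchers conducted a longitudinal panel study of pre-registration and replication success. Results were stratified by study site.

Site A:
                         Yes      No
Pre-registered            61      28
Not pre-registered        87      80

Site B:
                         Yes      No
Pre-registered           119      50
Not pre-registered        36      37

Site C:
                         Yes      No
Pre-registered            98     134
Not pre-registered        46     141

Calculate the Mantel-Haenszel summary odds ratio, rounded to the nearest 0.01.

2.22

OR_MH = Σ(aᵢdᵢ/nᵢ) / Σ(bᵢcᵢ/nᵢ), where nᵢ is the stratum total.
Stratum 1 (Site A): n = 256; a·d/n = 61·80/256 = 19.0625; b·c/n = 28·87/256 = 9.5156
Stratum 2 (Site B): n = 242; a·d/n = 119·37/242 = 18.1942; b·c/n = 50·36/242 = 7.4380
Stratum 3 (Site C): n = 419; a·d/n = 98·141/419 = 32.9785; b·c/n = 134·46/419 = 14.7112
OR_MH = (19.0625 + 18.1942 + 32.9785) / (9.5156 + 7.4380 + 14.7112) = 70.2352 / 31.6649 = 2.21808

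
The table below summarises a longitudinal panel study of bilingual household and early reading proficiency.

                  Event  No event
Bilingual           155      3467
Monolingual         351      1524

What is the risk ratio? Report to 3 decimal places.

0.229

Cells: a = 155, b = 3467, c = 351, d = 1524.
Risk in exposed = 155/3622 = 0.04279; risk in unexposed = 351/1875 = 0.18720.
RR = 0.04279 / 0.18720 = 0.22860
The risk is 77% lower among the exposed than among the unexposed.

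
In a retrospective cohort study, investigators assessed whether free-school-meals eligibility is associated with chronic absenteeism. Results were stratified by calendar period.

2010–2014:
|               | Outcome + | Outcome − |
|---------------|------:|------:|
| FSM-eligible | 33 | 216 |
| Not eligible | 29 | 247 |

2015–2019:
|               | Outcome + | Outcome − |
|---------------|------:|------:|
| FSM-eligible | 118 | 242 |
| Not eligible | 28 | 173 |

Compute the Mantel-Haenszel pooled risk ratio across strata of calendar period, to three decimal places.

1.880

RR_MH = Σ(aᵢ·n₀ᵢ/nᵢ) / Σ(cᵢ·n₁ᵢ/nᵢ), with n₁ᵢ = aᵢ+bᵢ (exposed), n₀ᵢ = cᵢ+dᵢ (unexposed), nᵢ = n₁ᵢ+n₀ᵢ.
Stratum 1 (2010–2014): n₁ = 249, n₀ = 276, n = 525; a·n₀/n = 33·276/525 = 17.3486; c·n₁/n = 29·249/525 = 13.7543
Stratum 2 (2015–2019): n₁ = 360, n₀ = 201, n = 561; a·n₀/n = 118·201/561 = 42.2781; c·n₁/n = 28·360/561 = 17.9679
RR_MH = (17.3486 + 42.2781) / (13.7543 + 17.9679) = 59.6266 / 31.7222 = 1.87965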